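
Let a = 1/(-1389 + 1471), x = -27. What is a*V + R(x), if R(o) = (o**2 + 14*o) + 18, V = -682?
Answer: 14788/41 ≈ 360.68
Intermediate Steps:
R(o) = 18 + o**2 + 14*o
a = 1/82 ≈ 0.012195
a*V + R(x) = (1/82)*(-682) + (18 + (-27)**2 + 14*(-27)) = -341/41 + (18 + 729 - 378) = -341/41 + 369 = 14788/41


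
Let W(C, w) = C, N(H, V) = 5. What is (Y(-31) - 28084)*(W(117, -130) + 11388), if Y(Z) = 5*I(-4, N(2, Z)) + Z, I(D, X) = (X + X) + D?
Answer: -323117925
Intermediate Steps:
I(D, X) = D + 2*X (I(D, X) = 2*X + D = D + 2*X)
Y(Z) = 30 + Z (Y(Z) = 5*(-4 + 2*5) + Z = 5*(-4 + 10) + Z = 5*6 + Z = 30 + Z)
(Y(-31) - 28084)*(W(117, -130) + 11388) = ((30 - 31) - 28084)*(117 + 11388) = (-1 - 28084)*11505 = -28085*11505 = -323117925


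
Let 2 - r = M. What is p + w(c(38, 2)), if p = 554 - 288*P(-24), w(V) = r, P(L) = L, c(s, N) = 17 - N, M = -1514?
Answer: 8982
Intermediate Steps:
r = 1516 (r = 2 - 1*(-1514) = 2 + 1514 = 1516)
w(V) = 1516
p = 7466 (p = 554 - 288*(-24) = 554 + 6912 = 7466)
p + w(c(38, 2)) = 7466 + 1516 = 8982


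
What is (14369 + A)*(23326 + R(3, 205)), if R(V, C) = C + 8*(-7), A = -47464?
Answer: -776905125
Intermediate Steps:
R(V, C) = -56 + C (R(V, C) = C - 56 = -56 + C)
(14369 + A)*(23326 + R(3, 205)) = (14369 - 47464)*(23326 + (-56 + 205)) = -33095*(23326 + 149) = -33095*23475 = -776905125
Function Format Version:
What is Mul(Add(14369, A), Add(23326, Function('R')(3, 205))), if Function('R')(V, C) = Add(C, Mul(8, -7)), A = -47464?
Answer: -776905125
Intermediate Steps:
Function('R')(V, C) = Add(-56, C) (Function('R')(V, C) = Add(C, -56) = Add(-56, C))
Mul(Add(14369, A), Add(23326, Function('R')(3, 205))) = Mul(Add(14369, -47464), Add(23326, Add(-56, 205))) = Mul(-33095, Add(23326, 149)) = Mul(-33095, 23475) = -776905125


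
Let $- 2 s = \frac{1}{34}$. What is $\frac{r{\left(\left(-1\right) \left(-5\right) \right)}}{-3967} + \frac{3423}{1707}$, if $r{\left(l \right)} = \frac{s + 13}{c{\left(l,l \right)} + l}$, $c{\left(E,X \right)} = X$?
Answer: $\frac{3077413533}{1534911640} \approx 2.0049$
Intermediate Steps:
$s = - \frac{1}{68}$ ($s = - \frac{1}{2 \cdot 34} = \left(- \frac{1}{2}\right) \frac{1}{34} = - \frac{1}{68} \approx -0.014706$)
$r{\left(l \right)} = \frac{883}{136 l}$ ($r{\left(l \right)} = \frac{- \frac{1}{68} + 13}{l + l} = \frac{883}{68 \cdot 2 l} = \frac{883 \frac{1}{2 l}}{68} = \frac{883}{136 l}$)
$\frac{r{\left(\left(-1\right) \left(-5\right) \right)}}{-3967} + \frac{3423}{1707} = \frac{\frac{883}{136} \frac{1}{\left(-1\right) \left(-5\right)}}{-3967} + \frac{3423}{1707} = \frac{883}{136 \cdot 5} \left(- \frac{1}{3967}\right) + 3423 \cdot \frac{1}{1707} = \frac{883}{136} \cdot \frac{1}{5} \left(- \frac{1}{3967}\right) + \frac{1141}{569} = \frac{883}{680} \left(- \frac{1}{3967}\right) + \frac{1141}{569} = - \frac{883}{2697560} + \frac{1141}{569} = \frac{3077413533}{1534911640}$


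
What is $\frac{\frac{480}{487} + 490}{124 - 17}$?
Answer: $\frac{239110}{52109} \approx 4.5887$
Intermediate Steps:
$\frac{\frac{480}{487} + 490}{124 - 17} = \frac{480 \cdot \frac{1}{487} + 490}{107} = \frac{\frac{480}{487} + 490}{107} = \frac{1}{107} \cdot \frac{239110}{487} = \frac{239110}{52109}$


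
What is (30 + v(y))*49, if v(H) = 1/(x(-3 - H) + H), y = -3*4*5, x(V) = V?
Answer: 4361/3 ≈ 1453.7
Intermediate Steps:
y = -60 (y = -12*5 = -60)
v(H) = -⅓ (v(H) = 1/((-3 - H) + H) = 1/(-3) = -⅓)
(30 + v(y))*49 = (30 - ⅓)*49 = (89/3)*49 = 4361/3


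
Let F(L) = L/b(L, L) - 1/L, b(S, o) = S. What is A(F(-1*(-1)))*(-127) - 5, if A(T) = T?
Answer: -5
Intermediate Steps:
F(L) = 1 - 1/L (F(L) = L/L - 1/L = 1 - 1/L)
A(F(-1*(-1)))*(-127) - 5 = ((-1 - 1*(-1))/((-1*(-1))))*(-127) - 5 = ((-1 + 1)/1)*(-127) - 5 = (1*0)*(-127) - 5 = 0*(-127) - 5 = 0 - 5 = -5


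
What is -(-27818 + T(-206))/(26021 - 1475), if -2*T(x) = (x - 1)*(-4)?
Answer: 14116/12273 ≈ 1.1502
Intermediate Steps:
T(x) = -2 + 2*x (T(x) = -(x - 1)*(-4)/2 = -(-1 + x)*(-4)/2 = -(4 - 4*x)/2 = -2 + 2*x)
-(-27818 + T(-206))/(26021 - 1475) = -(-27818 + (-2 + 2*(-206)))/(26021 - 1475) = -(-27818 + (-2 - 412))/24546 = -(-27818 - 414)/24546 = -(-28232)/24546 = -1*(-14116/12273) = 14116/12273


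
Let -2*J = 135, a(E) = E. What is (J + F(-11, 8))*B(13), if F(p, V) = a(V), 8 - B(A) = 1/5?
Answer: -4641/10 ≈ -464.10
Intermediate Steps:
B(A) = 39/5 (B(A) = 8 - 1/5 = 39/5)
J = -135/2 (J = -1/2*135 = -135/2 ≈ -67.500)
F(p, V) = V
(J + F(-11, 8))*B(13) = (-135/2 + 8)*(39/5) = -119/2*39/5 = -4641/10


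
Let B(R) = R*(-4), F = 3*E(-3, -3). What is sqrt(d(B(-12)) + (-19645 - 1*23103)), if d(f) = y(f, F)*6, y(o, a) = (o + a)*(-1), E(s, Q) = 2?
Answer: 8*I*sqrt(673) ≈ 207.54*I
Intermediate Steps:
F = 6 (F = 3*2 = 6)
y(o, a) = -a - o (y(o, a) = (a + o)*(-1) = -a - o)
B(R) = -4*R
d(f) = -36 - 6*f (d(f) = (-1*6 - f)*6 = (-6 - f)*6 = -36 - 6*f)
sqrt(d(B(-12)) + (-19645 - 1*23103)) = sqrt((-36 - (-24)*(-12)) + (-19645 - 1*23103)) = sqrt((-36 - 6*48) + (-19645 - 23103)) = sqrt((-36 - 288) - 42748) = sqrt(-324 - 42748) = sqrt(-43072) = 8*I*sqrt(673)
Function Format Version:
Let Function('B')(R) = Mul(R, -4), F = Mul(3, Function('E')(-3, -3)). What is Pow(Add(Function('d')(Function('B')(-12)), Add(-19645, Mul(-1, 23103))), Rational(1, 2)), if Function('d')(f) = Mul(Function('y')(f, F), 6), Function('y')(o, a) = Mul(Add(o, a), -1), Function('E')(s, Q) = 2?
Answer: Mul(8, I, Pow(673, Rational(1, 2))) ≈ Mul(207.54, I)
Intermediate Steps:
F = 6 (F = Mul(3, 2) = 6)
Function('y')(o, a) = Add(Mul(-1, a), Mul(-1, o)) (Function('y')(o, a) = Mul(Add(a, o), -1) = Add(Mul(-1, a), Mul(-1, o)))
Function('B')(R) = Mul(-4, R)
Function('d')(f) = Add(-36, Mul(-6, f)) (Function('d')(f) = Mul(Add(Mul(-1, 6), Mul(-1, f)), 6) = Mul(Add(-6, Mul(-1, f)), 6) = Add(-36, Mul(-6, f)))
Pow(Add(Function('d')(Function('B')(-12)), Add(-19645, Mul(-1, 23103))), Rational(1, 2)) = Pow(Add(Add(-36, Mul(-6, Mul(-4, -12))), Add(-19645, Mul(-1, 23103))), Rational(1, 2)) = Pow(Add(Add(-36, Mul(-6, 48)), Add(-19645, -23103)), Rational(1, 2)) = Pow(Add(Add(-36, -288), -42748), Rational(1, 2)) = Pow(Add(-324, -42748), Rational(1, 2)) = Pow(-43072, Rational(1, 2)) = Mul(8, I, Pow(673, Rational(1, 2)))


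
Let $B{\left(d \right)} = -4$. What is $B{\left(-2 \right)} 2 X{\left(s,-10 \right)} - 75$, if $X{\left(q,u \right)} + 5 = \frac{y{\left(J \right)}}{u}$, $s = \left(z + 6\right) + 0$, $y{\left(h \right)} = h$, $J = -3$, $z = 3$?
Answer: $- \frac{187}{5} \approx -37.4$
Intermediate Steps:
$s = 9$ ($s = \left(3 + 6\right) + 0 = 9 + 0 = 9$)
$X{\left(q,u \right)} = -5 - \frac{3}{u}$
$B{\left(-2 \right)} 2 X{\left(s,-10 \right)} - 75 = \left(-4\right) 2 \left(-5 - \frac{3}{-10}\right) - 75 = - 8 \left(-5 - - \frac{3}{10}\right) - 75 = - 8 \left(-5 + \frac{3}{10}\right) - 75 = \left(-8\right) \left(- \frac{47}{10}\right) - 75 = \frac{188}{5} - 75 = - \frac{187}{5}$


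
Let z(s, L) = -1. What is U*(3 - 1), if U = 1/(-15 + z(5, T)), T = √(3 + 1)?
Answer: -⅛ ≈ -0.12500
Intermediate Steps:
T = 2 (T = √4 = 2)
U = -1/16 (U = 1/(-15 - 1) = 1/(-16) = -1/16 ≈ -0.062500)
U*(3 - 1) = -(3 - 1)/16 = -1/16*2 = -⅛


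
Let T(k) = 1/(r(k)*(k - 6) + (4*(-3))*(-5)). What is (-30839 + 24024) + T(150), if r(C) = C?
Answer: -147612899/21660 ≈ -6815.0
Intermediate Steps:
T(k) = 1/(60 + k*(-6 + k)) (T(k) = 1/(k*(k - 6) + (4*(-3))*(-5)) = 1/(k*(-6 + k) - 12*(-5)) = 1/(k*(-6 + k) + 60) = 1/(60 + k*(-6 + k)))
(-30839 + 24024) + T(150) = (-30839 + 24024) + 1/(60 + 150² - 6*150) = -6815 + 1/(60 + 22500 - 900) = -6815 + 1/21660 = -147612899/21660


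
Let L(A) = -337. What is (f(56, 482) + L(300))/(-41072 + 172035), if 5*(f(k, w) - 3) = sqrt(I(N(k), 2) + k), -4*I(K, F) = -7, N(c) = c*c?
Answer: -334/130963 + sqrt(231)/1309630 ≈ -0.0025387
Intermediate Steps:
N(c) = c**2
I(K, F) = 7/4 (I(K, F) = -1/4*(-7) = 7/4)
f(k, w) = 3 + sqrt(7/4 + k)/5
(f(56, 482) + L(300))/(-41072 + 172035) = ((3 + sqrt(7 + 4*56)/10) - 337)/(-41072 + 172035) = ((3 + sqrt(7 + 224)/10) - 337)/130963 = ((3 + sqrt(231)/10) - 337)*(1/130963) = (-334 + sqrt(231)/10)*(1/130963) = -334/130963 + sqrt(231)/1309630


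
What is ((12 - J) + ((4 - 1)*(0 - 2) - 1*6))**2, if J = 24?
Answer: 576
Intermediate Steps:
((12 - J) + ((4 - 1)*(0 - 2) - 1*6))**2 = ((12 - 1*24) + ((4 - 1)*(0 - 2) - 1*6))**2 = ((12 - 24) + (3*(-2) - 6))**2 = (-12 + (-6 - 6))**2 = (-12 - 12)**2 = (-24)**2 = 576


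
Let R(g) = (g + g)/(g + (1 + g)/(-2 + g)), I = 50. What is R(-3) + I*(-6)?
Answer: -3870/13 ≈ -297.69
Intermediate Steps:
R(g) = 2*g/(g + (1 + g)/(-2 + g)) (R(g) = (2*g)/(g + (1 + g)/(-2 + g)) = 2*g/(g + (1 + g)/(-2 + g)))
R(-3) + I*(-6) = 2*(-3)*(-2 - 3)/(1 + (-3)**2 - 1*(-3)) + 50*(-6) = 2*(-3)*(-5)/(1 + 9 + 3) - 300 = 2*(-3)*(-5)/13 - 300 = 2*(-3)*(1/13)*(-5) - 300 = 30/13 - 300 = -3870/13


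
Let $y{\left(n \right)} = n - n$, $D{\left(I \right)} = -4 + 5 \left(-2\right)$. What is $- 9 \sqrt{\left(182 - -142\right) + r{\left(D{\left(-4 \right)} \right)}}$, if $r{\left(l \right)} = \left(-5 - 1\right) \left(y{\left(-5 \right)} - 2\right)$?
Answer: $- 36 \sqrt{21} \approx -164.97$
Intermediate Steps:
$D{\left(I \right)} = -14$ ($D{\left(I \right)} = -4 - 10 = -14$)
$y{\left(n \right)} = 0$
$r{\left(l \right)} = 12$ ($r{\left(l \right)} = \left(-5 - 1\right) \left(0 - 2\right) = \left(-5 - 1\right) \left(-2\right) = \left(-6\right) \left(-2\right) = 12$)
$- 9 \sqrt{\left(182 - -142\right) + r{\left(D{\left(-4 \right)} \right)}} = - 9 \sqrt{\left(182 - -142\right) + 12} = - 9 \sqrt{\left(182 + 142\right) + 12} = - 9 \sqrt{324 + 12} = - 9 \sqrt{336} = - 9 \cdot 4 \sqrt{21} = - 36 \sqrt{21}$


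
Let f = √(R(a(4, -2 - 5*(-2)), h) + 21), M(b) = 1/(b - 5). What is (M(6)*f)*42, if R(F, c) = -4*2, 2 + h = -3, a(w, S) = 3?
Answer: 42*√13 ≈ 151.43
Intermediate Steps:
h = -5 (h = -2 - 3 = -5)
M(b) = 1/(-5 + b)
R(F, c) = -8
f = √13 (f = √(-8 + 21) = √13 ≈ 3.6056)
(M(6)*f)*42 = (√13/(-5 + 6))*42 = (√13/1)*42 = (1*√13)*42 = √13*42 = 42*√13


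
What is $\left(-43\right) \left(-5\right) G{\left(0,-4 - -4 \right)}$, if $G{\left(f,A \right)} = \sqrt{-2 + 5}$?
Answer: $215 \sqrt{3} \approx 372.39$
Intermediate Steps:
$G{\left(f,A \right)} = \sqrt{3}$
$\left(-43\right) \left(-5\right) G{\left(0,-4 - -4 \right)} = \left(-43\right) \left(-5\right) \sqrt{3} = 215 \sqrt{3}$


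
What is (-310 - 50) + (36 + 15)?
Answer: -309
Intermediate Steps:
(-310 - 50) + (36 + 15) = -360 + 51 = -309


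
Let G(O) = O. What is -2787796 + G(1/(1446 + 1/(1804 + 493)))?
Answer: -9259561263251/3321463 ≈ -2.7878e+6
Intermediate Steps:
-2787796 + G(1/(1446 + 1/(1804 + 493))) = -2787796 + 1/(1446 + 1/(1804 + 493)) = -2787796 + 1/(1446 + 1/2297) = -2787796 + 1/(3321463/2297) = -2787796 + 2297/3321463 = -9259561263251/3321463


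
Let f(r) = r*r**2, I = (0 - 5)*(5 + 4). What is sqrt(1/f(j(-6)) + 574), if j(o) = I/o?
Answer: sqrt(29058870)/225 ≈ 23.958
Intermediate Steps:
I = -45 (I = -5*9 = -45)
j(o) = -45/o
f(r) = r**3
sqrt(1/f(j(-6)) + 574) = sqrt(1/((-45/(-6))**3) + 574) = sqrt(1/((-45*(-1/6))**3) + 574) = sqrt(1/((15/2)**3) + 574) = sqrt(1/(3375/8) + 574) = sqrt(8/3375 + 574) = sqrt(1937258/3375) = sqrt(29058870)/225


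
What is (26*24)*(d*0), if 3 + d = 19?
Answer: 0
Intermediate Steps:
d = 16 (d = -3 + 19 = 16)
(26*24)*(d*0) = (26*24)*(16*0) = 624*0 = 0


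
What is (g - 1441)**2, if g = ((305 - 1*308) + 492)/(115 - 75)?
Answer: 3266236801/1600 ≈ 2.0414e+6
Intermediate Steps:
g = 489/40 (g = ((305 - 308) + 492)/40 = (-3 + 492)*(1/40) = 489*(1/40) = 489/40 ≈ 12.225)
(g - 1441)**2 = (489/40 - 1441)**2 = (-57151/40)**2 = 3266236801/1600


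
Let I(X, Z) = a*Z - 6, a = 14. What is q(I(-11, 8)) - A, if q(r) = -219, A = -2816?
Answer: 2597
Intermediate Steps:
I(X, Z) = -6 + 14*Z (I(X, Z) = 14*Z - 6 = -6 + 14*Z)
q(I(-11, 8)) - A = -219 - 1*(-2816) = -219 + 2816 = 2597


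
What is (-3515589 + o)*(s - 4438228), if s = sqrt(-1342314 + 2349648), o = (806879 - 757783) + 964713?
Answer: 11103470045840 - 7505340*sqrt(111926) ≈ 1.1101e+13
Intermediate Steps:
o = 1013809 (o = 49096 + 964713 = 1013809)
s = 3*sqrt(111926) (s = sqrt(1007334) = 3*sqrt(111926) ≈ 1003.7)
(-3515589 + o)*(s - 4438228) = (-3515589 + 1013809)*(3*sqrt(111926) - 4438228) = -2501780*(-4438228 + 3*sqrt(111926)) = 11103470045840 - 7505340*sqrt(111926)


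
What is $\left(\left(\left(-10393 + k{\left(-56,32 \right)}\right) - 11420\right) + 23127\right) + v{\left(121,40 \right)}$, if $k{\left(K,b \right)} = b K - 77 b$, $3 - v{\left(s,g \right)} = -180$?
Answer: $-2759$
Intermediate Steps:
$v{\left(s,g \right)} = 183$ ($v{\left(s,g \right)} = 3 - -180 = 3 + 180 = 183$)
$k{\left(K,b \right)} = - 77 b + K b$ ($k{\left(K,b \right)} = K b - 77 b = - 77 b + K b$)
$\left(\left(\left(-10393 + k{\left(-56,32 \right)}\right) - 11420\right) + 23127\right) + v{\left(121,40 \right)} = \left(\left(\left(-10393 + 32 \left(-77 - 56\right)\right) - 11420\right) + 23127\right) + 183 = \left(\left(\left(-10393 + 32 \left(-133\right)\right) - 11420\right) + 23127\right) + 183 = \left(\left(\left(-10393 - 4256\right) - 11420\right) + 23127\right) + 183 = \left(\left(-14649 - 11420\right) + 23127\right) + 183 = \left(-26069 + 23127\right) + 183 = -2942 + 183 = -2759$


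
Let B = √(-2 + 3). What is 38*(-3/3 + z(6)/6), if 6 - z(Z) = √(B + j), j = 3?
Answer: -38/3 ≈ -12.667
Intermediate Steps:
B = 1 (B = √1 = 1)
z(Z) = 4 (z(Z) = 6 - √(1 + 3) = 6 - √4 = 6 - 1*2 = 6 - 2 = 4)
38*(-3/3 + z(6)/6) = 38*(-3/3 + 4/6) = 38*(-3*⅓ + 4*(⅙)) = 38*(-1 + ⅔) = 38*(-⅓) = -38/3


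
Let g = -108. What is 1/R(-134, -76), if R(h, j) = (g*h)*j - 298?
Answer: -1/1100170 ≈ -9.0895e-7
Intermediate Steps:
R(h, j) = -298 - 108*h*j (R(h, j) = (-108*h)*j - 298 = -108*h*j - 298 = -298 - 108*h*j)
1/R(-134, -76) = 1/(-298 - 108*(-134)*(-76)) = 1/(-298 - 1099872) = 1/(-1100170) = -1/1100170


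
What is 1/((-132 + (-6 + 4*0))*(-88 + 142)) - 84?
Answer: -625969/7452 ≈ -84.000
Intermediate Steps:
1/((-132 + (-6 + 4*0))*(-88 + 142)) - 84 = 1/((-132 + (-6 + 0))*54) - 84 = (1/54)/(-132 - 6) - 84 = (1/54)/(-138) - 84 = -1/138*1/54 - 84 = -1/7452 - 84 = -625969/7452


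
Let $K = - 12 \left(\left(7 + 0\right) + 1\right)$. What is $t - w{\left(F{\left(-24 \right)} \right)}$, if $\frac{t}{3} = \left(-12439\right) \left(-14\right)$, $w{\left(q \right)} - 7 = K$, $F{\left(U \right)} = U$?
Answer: $522527$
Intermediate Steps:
$K = -96$ ($K = - 12 \left(7 + 1\right) = \left(-12\right) 8 = -96$)
$w{\left(q \right)} = -89$ ($w{\left(q \right)} = 7 - 96 = -89$)
$t = 522438$ ($t = 3 \left(\left(-12439\right) \left(-14\right)\right) = 3 \cdot 174146 = 522438$)
$t - w{\left(F{\left(-24 \right)} \right)} = 522438 - -89 = 522438 + 89 = 522527$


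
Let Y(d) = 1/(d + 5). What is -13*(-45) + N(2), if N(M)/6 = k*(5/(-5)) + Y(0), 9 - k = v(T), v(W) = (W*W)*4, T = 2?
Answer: 3141/5 ≈ 628.20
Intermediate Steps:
v(W) = 4*W² (v(W) = W²*4 = 4*W²)
Y(d) = 1/(5 + d)
k = -7 (k = 9 - 4*2² = 9 - 4*4 = 9 - 1*16 = 9 - 16 = -7)
N(M) = 216/5 (N(M) = 6*(-35/(-5) + 1/(5 + 0)) = 6*(-35*(-1)/5 + 1/5) = 6*(-7*(-1) + ⅕) = 6*(7 + ⅕) = 6*(36/5) = 216/5)
-13*(-45) + N(2) = -13*(-45) + 216/5 = 585 + 216/5 = 3141/5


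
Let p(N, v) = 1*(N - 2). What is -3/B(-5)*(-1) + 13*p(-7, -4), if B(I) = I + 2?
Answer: -118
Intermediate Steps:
B(I) = 2 + I
p(N, v) = -2 + N (p(N, v) = 1*(-2 + N) = -2 + N)
-3/B(-5)*(-1) + 13*p(-7, -4) = -3/(2 - 5)*(-1) + 13*(-2 - 7) = -3/(-3)*(-1) + 13*(-9) = -3*(-1/3)*(-1) - 117 = 1*(-1) - 117 = -1 - 117 = -118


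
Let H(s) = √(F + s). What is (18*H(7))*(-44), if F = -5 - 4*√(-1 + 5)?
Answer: -792*I*√6 ≈ -1940.0*I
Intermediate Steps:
F = -13 (F = -5 - 4*√4 = -5 - 4*2 = -5 - 8 = -13)
H(s) = √(-13 + s)
(18*H(7))*(-44) = (18*√(-13 + 7))*(-44) = (18*√(-6))*(-44) = (18*(I*√6))*(-44) = (18*I*√6)*(-44) = -792*I*√6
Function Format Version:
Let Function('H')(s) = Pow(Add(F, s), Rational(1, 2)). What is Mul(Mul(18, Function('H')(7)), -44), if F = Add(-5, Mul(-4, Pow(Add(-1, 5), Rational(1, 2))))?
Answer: Mul(-792, I, Pow(6, Rational(1, 2))) ≈ Mul(-1940.0, I)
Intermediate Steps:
F = -13 (F = Add(-5, Mul(-4, Pow(4, Rational(1, 2)))) = Add(-5, Mul(-4, 2)) = Add(-5, -8) = -13)
Function('H')(s) = Pow(Add(-13, s), Rational(1, 2))
Mul(Mul(18, Function('H')(7)), -44) = Mul(Mul(18, Pow(Add(-13, 7), Rational(1, 2))), -44) = Mul(Mul(18, Pow(-6, Rational(1, 2))), -44) = Mul(Mul(18, Mul(I, Pow(6, Rational(1, 2)))), -44) = Mul(Mul(18, I, Pow(6, Rational(1, 2))), -44) = Mul(-792, I, Pow(6, Rational(1, 2)))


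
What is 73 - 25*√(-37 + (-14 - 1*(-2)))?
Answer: 73 - 175*I ≈ 73.0 - 175.0*I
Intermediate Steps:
73 - 25*√(-37 + (-14 - 1*(-2))) = 73 - 25*√(-37 + (-14 + 2)) = 73 - 25*√(-37 - 12) = 73 - 175*I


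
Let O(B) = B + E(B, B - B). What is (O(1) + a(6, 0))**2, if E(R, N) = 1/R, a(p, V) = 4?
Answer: 36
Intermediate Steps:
O(B) = B + 1/B
(O(1) + a(6, 0))**2 = ((1 + 1/1) + 4)**2 = ((1 + 1) + 4)**2 = (2 + 4)**2 = 6**2 = 36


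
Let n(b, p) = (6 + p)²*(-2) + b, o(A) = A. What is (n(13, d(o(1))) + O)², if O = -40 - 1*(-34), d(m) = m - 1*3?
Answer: 625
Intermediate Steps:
d(m) = -3 + m (d(m) = m - 3 = -3 + m)
n(b, p) = b - 2*(6 + p)² (n(b, p) = -2*(6 + p)² + b = b - 2*(6 + p)²)
O = -6 (O = -40 + 34 = -6)
(n(13, d(o(1))) + O)² = ((13 - 2*(6 + (-3 + 1))²) - 6)² = ((13 - 2*(6 - 2)²) - 6)² = ((13 - 2*4²) - 6)² = ((13 - 2*16) - 6)² = ((13 - 32) - 6)² = (-19 - 6)² = (-25)² = 625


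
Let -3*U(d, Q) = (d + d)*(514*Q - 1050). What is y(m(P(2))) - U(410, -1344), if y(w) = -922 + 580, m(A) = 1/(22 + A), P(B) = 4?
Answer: -189110382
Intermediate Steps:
U(d, Q) = -2*d*(-1050 + 514*Q)/3 (U(d, Q) = -(d + d)*(514*Q - 1050)/3 = -2*d*(-1050 + 514*Q)/3)
y(w) = -342
y(m(P(2))) - U(410, -1344) = -342 - 4*410*(525 - 257*(-1344))/3 = -342 - 4*410*(525 + 345408)/3 = -342 - 4*410*345933/3 = -342 - 1*189110040 = -342 - 189110040 = -189110382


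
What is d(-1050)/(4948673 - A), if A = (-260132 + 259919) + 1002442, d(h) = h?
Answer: -525/1973222 ≈ -0.00026606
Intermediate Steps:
A = 1002229 (A = -213 + 1002442 = 1002229)
d(-1050)/(4948673 - A) = -1050/(4948673 - 1*1002229) = -1050/(4948673 - 1002229) = -1050/3946444 = -1050*1/3946444 = -525/1973222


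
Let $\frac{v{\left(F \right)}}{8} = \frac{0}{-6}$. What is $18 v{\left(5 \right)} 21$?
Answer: $0$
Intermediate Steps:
$v{\left(F \right)} = 0$ ($v{\left(F \right)} = 8 \frac{0}{-6} = 8 \cdot 0 \left(- \frac{1}{6}\right) = 8 \cdot 0 = 0$)
$18 v{\left(5 \right)} 21 = 18 \cdot 0 \cdot 21 = 18 \cdot 0 = 0$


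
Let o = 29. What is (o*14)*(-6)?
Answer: -2436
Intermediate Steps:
(o*14)*(-6) = (29*14)*(-6) = 406*(-6) = -2436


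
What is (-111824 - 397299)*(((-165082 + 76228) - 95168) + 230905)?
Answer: -23869213609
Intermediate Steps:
(-111824 - 397299)*(((-165082 + 76228) - 95168) + 230905) = -509123*((-88854 - 95168) + 230905) = -509123*(-184022 + 230905) = -509123*46883 = -23869213609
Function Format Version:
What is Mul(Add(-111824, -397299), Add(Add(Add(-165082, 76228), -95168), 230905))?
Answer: -23869213609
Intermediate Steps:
Mul(Add(-111824, -397299), Add(Add(Add(-165082, 76228), -95168), 230905)) = Mul(-509123, Add(Add(-88854, -95168), 230905)) = Mul(-509123, Add(-184022, 230905)) = Mul(-509123, 46883) = -23869213609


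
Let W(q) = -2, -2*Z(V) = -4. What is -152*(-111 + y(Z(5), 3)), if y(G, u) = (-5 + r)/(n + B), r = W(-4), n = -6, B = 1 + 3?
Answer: 16340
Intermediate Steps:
Z(V) = 2 (Z(V) = -½*(-4) = 2)
B = 4
r = -2
y(G, u) = 7/2 (y(G, u) = (-5 - 2)/(-6 + 4) = -7/(-2) = -7*(-½) = 7/2)
-152*(-111 + y(Z(5), 3)) = -152*(-111 + 7/2) = -152*(-215/2) = 16340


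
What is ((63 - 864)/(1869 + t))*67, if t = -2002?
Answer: 53667/133 ≈ 403.51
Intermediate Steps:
((63 - 864)/(1869 + t))*67 = ((63 - 864)/(1869 - 2002))*67 = -801/(-133)*67 = -801*(-1/133)*67 = (801/133)*67 = 53667/133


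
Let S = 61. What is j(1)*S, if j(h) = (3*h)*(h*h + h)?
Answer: 366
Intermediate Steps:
j(h) = 3*h*(h + h²) (j(h) = (3*h)*(h² + h) = (3*h)*(h + h²) = 3*h*(h + h²))
j(1)*S = (3*1²*(1 + 1))*61 = (3*1*2)*61 = 6*61 = 366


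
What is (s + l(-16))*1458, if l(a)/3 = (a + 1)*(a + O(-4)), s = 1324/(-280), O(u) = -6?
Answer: 50278401/35 ≈ 1.4365e+6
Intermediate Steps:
s = -331/70 (s = 1324*(-1/280) = -331/70 ≈ -4.7286)
l(a) = 3*(1 + a)*(-6 + a) (l(a) = 3*((a + 1)*(a - 6)) = 3*((1 + a)*(-6 + a)) = 3*(1 + a)*(-6 + a))
(s + l(-16))*1458 = (-331/70 + (-18 - 15*(-16) + 3*(-16)²))*1458 = (-331/70 + (-18 + 240 + 3*256))*1458 = (-331/70 + (-18 + 240 + 768))*1458 = (-331/70 + 990)*1458 = (68969/70)*1458 = 50278401/35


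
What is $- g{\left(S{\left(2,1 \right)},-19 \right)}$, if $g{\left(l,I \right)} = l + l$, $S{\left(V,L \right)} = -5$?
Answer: $10$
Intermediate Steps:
$g{\left(l,I \right)} = 2 l$
$- g{\left(S{\left(2,1 \right)},-19 \right)} = - 2 \left(-5\right) = \left(-1\right) \left(-10\right) = 10$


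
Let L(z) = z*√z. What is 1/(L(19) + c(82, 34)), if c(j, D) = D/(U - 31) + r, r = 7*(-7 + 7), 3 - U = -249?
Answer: -26/1159167 + 3211*√19/1159167 ≈ 0.012052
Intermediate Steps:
U = 252 (U = 3 - 1*(-249) = 3 + 249 = 252)
r = 0 (r = 7*0 = 0)
L(z) = z^(3/2)
c(j, D) = D/221 (c(j, D) = D/(252 - 31) + 0 = D/221 + 0 = D/221)
1/(L(19) + c(82, 34)) = 1/(19^(3/2) + (1/221)*34) = 1/(19*√19 + 2/13) = 1/(2/13 + 19*√19)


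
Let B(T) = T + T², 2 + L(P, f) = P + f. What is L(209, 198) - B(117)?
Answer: -13401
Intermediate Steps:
L(P, f) = -2 + P + f (L(P, f) = -2 + (P + f) = -2 + P + f)
L(209, 198) - B(117) = (-2 + 209 + 198) - 117*(1 + 117) = 405 - 117*118 = 405 - 1*13806 = 405 - 13806 = -13401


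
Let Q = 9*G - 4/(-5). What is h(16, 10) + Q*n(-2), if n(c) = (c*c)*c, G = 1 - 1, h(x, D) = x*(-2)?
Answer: -192/5 ≈ -38.400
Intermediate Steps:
h(x, D) = -2*x
G = 0
n(c) = c³ (n(c) = c²*c = c³)
Q = ⅘ (Q = 9*0 - 4/(-5) = 0 - 4*(-⅕) = 0 + ⅘ = ⅘ ≈ 0.80000)
h(16, 10) + Q*n(-2) = -2*16 + (⅘)*(-2)³ = -32 + (⅘)*(-8) = -32 - 32/5 = -192/5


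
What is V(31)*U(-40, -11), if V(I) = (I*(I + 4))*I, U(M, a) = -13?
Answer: -437255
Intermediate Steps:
V(I) = I²*(4 + I) (V(I) = (I*(4 + I))*I = I²*(4 + I))
V(31)*U(-40, -11) = (31²*(4 + 31))*(-13) = (961*35)*(-13) = 33635*(-13) = -437255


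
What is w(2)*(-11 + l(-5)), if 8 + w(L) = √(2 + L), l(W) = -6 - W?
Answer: 72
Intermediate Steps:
w(L) = -8 + √(2 + L)
w(2)*(-11 + l(-5)) = (-8 + √(2 + 2))*(-11 + (-6 - 1*(-5))) = (-8 + √4)*(-11 + (-6 + 5)) = (-8 + 2)*(-11 - 1) = -6*(-12) = 72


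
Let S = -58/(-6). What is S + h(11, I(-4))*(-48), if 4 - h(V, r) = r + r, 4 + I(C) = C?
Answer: -2851/3 ≈ -950.33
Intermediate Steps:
I(C) = -4 + C
S = 29/3 (S = -58*(-⅙) = 29/3 ≈ 9.6667)
h(V, r) = 4 - 2*r (h(V, r) = 4 - (r + r) = 4 - 2*r)
S + h(11, I(-4))*(-48) = 29/3 + (4 - 2*(-4 - 4))*(-48) = 29/3 + (4 - 2*(-8))*(-48) = 29/3 + (4 + 16)*(-48) = 29/3 + 20*(-48) = 29/3 - 960 = -2851/3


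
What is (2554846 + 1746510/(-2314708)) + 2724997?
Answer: 6110646542167/1157354 ≈ 5.2798e+6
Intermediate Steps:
(2554846 + 1746510/(-2314708)) + 2724997 = (2554846 + 1746510*(-1/2314708)) + 2724997 = (2554846 - 873255/1157354) + 2724997 = 2956860364229/1157354 + 2724997 = 6110646542167/1157354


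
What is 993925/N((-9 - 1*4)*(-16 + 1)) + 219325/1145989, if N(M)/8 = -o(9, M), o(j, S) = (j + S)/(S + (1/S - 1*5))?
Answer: -649261906269155/5610762144 ≈ -1.1572e+5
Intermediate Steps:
o(j, S) = (S + j)/(-5 + S + 1/S) (o(j, S) = (S + j)/(S + (1/S - 5)) = (S + j)/(S + (-5 + 1/S)) = (S + j)/(-5 + S + 1/S))
N(M) = -8*M*(9 + M)/(1 + M² - 5*M) (N(M) = 8*(-M*(M + 9)/(1 + M² - 5*M)) = 8*(-M*(9 + M)/(1 + M² - 5*M)) = -8*M*(9 + M)/(1 + M² - 5*M))
993925/N((-9 - 1*4)*(-16 + 1)) + 219325/1145989 = 993925/((-8*(-9 - 1*4)*(-16 + 1)*(9 + (-9 - 1*4)*(-16 + 1))/(1 + ((-9 - 1*4)*(-16 + 1))² - 5*(-9 - 1*4)*(-16 + 1)))) + 219325/1145989 = 993925/((-8*(-9 - 4)*(-15)*(9 + (-9 - 4)*(-15))/(1 + ((-9 - 4)*(-15))² - 5*(-9 - 4)*(-15)))) + 219325*(1/1145989) = 993925/((-8*(-13*(-15))*(9 - 13*(-15))/(1 + (-13*(-15))² - (-65)*(-15)))) + 219325/1145989 = 993925/((-8*195*(9 + 195)/(1 + 195² - 5*195))) + 219325/1145989 = 993925/((-8*195*204/(1 + 38025 - 975))) + 219325/1145989 = 993925/((-8*195*204/37051)) + 219325/1145989 = 993925/((-8*195*1/37051*204)) + 219325/1145989 = 993925/(-318240/37051) + 219325/1145989 = 993925*(-37051/318240) + 219325/1145989 = -7365183035/63648 + 219325/1145989 = -649261906269155/5610762144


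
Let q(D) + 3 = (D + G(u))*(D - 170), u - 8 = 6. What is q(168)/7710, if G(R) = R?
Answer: -367/7710 ≈ -0.047601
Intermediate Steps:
u = 14 (u = 8 + 6 = 14)
q(D) = -3 + (-170 + D)*(14 + D) (q(D) = -3 + (D + 14)*(D - 170) = -3 + (14 + D)*(-170 + D) = -3 + (-170 + D)*(14 + D))
q(168)/7710 = (-2383 + 168**2 - 156*168)/7710 = (-2383 + 28224 - 26208)*(1/7710) = -367*1/7710 = -367/7710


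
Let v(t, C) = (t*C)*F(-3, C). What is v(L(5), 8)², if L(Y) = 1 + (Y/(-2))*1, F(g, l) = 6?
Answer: 5184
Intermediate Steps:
L(Y) = 1 - Y/2 (L(Y) = 1 + (Y*(-½))*1 = 1 - Y/2*1 = 1 - Y/2)
v(t, C) = 6*C*t (v(t, C) = (t*C)*6 = (C*t)*6 = 6*C*t)
v(L(5), 8)² = (6*8*(1 - ½*5))² = (6*8*(1 - 5/2))² = (6*8*(-3/2))² = (-72)² = 5184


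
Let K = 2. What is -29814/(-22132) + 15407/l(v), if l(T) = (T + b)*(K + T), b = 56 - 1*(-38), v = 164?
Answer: 404465429/236967324 ≈ 1.7068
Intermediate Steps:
b = 94 (b = 56 + 38 = 94)
l(T) = (2 + T)*(94 + T) (l(T) = (T + 94)*(2 + T) = (94 + T)*(2 + T) = (2 + T)*(94 + T))
-29814/(-22132) + 15407/l(v) = -29814/(-22132) + 15407/(188 + 164**2 + 96*164) = -29814*(-1/22132) + 15407/(188 + 26896 + 15744) = 14907/11066 + 15407/42828 = 404465429/236967324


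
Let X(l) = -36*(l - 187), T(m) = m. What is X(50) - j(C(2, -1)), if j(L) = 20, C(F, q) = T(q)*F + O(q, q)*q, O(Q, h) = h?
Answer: 4912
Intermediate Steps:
X(l) = 6732 - 36*l (X(l) = -36*(-187 + l) = 6732 - 36*l)
C(F, q) = q² + F*q (C(F, q) = q*F + q*q = F*q + q² = q² + F*q)
X(50) - j(C(2, -1)) = (6732 - 36*50) - 1*20 = (6732 - 1800) - 20 = 4932 - 20 = 4912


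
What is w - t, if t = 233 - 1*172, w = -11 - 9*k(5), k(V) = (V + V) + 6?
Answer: -216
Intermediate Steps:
k(V) = 6 + 2*V (k(V) = 2*V + 6 = 6 + 2*V)
w = -155 (w = -11 - 9*(6 + 2*5) = -11 - 9*(6 + 10) = -11 - 9*16 = -11 - 144 = -155)
t = 61 (t = 233 - 172 = 61)
w - t = -155 - 1*61 = -155 - 61 = -216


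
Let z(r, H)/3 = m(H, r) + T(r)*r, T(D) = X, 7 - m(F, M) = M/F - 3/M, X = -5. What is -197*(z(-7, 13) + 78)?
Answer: -3663018/91 ≈ -40253.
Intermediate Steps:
m(F, M) = 7 + 3/M - M/F (m(F, M) = 7 - (M/F - 3/M) = 7 - (-3/M + M/F) = 7 + (3/M - M/F) = 7 + 3/M - M/F)
T(D) = -5
z(r, H) = 21 - 15*r + 9/r - 3*r/H (z(r, H) = 3*((7 + 3/r - r/H) - 5*r) = 3*(7 - 5*r + 3/r - r/H) = 21 - 15*r + 9/r - 3*r/H)
-197*(z(-7, 13) + 78) = -197*((21 - 15*(-7) + 9/(-7) - 3*(-7)/13) + 78) = -197*((21 + 105 + 9*(-⅐) - 3*(-7)*1/13) + 78) = -197*((21 + 105 - 9/7 + 21/13) + 78) = -197*(11496/91 + 78) = -197*18594/91 = -3663018/91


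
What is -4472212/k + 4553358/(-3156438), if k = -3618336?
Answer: -98304969643/475877218632 ≈ -0.20658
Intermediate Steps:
-4472212/k + 4553358/(-3156438) = -4472212/(-3618336) + 4553358/(-3156438) = -4472212*(-1/3618336) + 4553358*(-1/3156438) = 1118053/904584 - 758893/526073 = -98304969643/475877218632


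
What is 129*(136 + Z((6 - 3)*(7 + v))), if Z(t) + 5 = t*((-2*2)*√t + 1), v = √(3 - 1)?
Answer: 19608 + 387*√2 - 1548*√3*(7 + √2)^(3/2) ≈ -45286.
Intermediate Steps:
v = √2 ≈ 1.4142
Z(t) = -5 + t*(1 - 4*√t) (Z(t) = -5 + t*((-2*2)*√t + 1) = -5 + t*(-4*√t + 1) = -5 + t*(1 - 4*√t))
129*(136 + Z((6 - 3)*(7 + v))) = 129*(136 + (-5 + (6 - 3)*(7 + √2) - 4*(6 - 3)^(3/2)*(7 + √2)^(3/2))) = 129*(136 + (-5 + 3*(7 + √2) - 4*3*√3*(7 + √2)^(3/2))) = 129*(136 + (-5 + (21 + 3*√2) - 4*(21 + 3*√2)^(3/2))) = 129*(136 + (16 - 4*(21 + 3*√2)^(3/2) + 3*√2)) = 129*(152 - 4*(21 + 3*√2)^(3/2) + 3*√2) = 19608 - 516*(21 + 3*√2)^(3/2) + 387*√2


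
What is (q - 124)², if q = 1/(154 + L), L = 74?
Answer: 799249441/51984 ≈ 15375.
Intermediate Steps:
q = 1/228 (q = 1/(154 + 74) = 1/228 ≈ 0.0043860)
(q - 124)² = (1/228 - 124)² = (-28271/228)² = 799249441/51984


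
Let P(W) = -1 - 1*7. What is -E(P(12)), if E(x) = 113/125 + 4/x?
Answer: -101/250 ≈ -0.40400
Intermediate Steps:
P(W) = -8 (P(W) = -1 - 7 = -8)
E(x) = 113/125 + 4/x (E(x) = 113*(1/125) + 4/x = 113/125 + 4/x)
-E(P(12)) = -(113/125 + 4/(-8)) = -(113/125 + 4*(-1/8)) = -(113/125 - 1/2) = -1*101/250 = -101/250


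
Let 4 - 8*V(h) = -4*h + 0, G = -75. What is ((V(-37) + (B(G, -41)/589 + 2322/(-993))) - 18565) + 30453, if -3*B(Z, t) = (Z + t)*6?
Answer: 2313784236/194959 ≈ 11868.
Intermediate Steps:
V(h) = ½ + h/2 (V(h) = ½ - (-4*h + 0)/8 = ½ - (-1)*h/2 = ½ + h/2)
B(Z, t) = -2*Z - 2*t (B(Z, t) = -(Z + t)*6/3 = -(6*Z + 6*t)/3 = -2*Z - 2*t)
((V(-37) + (B(G, -41)/589 + 2322/(-993))) - 18565) + 30453 = (((½ + (½)*(-37)) + ((-2*(-75) - 2*(-41))/589 + 2322/(-993))) - 18565) + 30453 = (((½ - 37/2) + ((150 + 82)*(1/589) + 2322*(-1/993))) - 18565) + 30453 = ((-18 + (232*(1/589) - 774/331)) - 18565) + 30453 = ((-18 + (232/589 - 774/331)) - 18565) + 30453 = ((-18 - 379094/194959) - 18565) + 30453 = (-3888356/194959 - 18565) + 30453 = -3623302191/194959 + 30453 = 2313784236/194959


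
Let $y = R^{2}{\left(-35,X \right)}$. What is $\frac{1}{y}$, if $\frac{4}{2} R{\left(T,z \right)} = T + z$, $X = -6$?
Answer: $\frac{4}{1681} \approx 0.0023795$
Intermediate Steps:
$R{\left(T,z \right)} = \frac{T}{2} + \frac{z}{2}$ ($R{\left(T,z \right)} = \frac{T + z}{2} = \frac{T}{2} + \frac{z}{2}$)
$y = \frac{1681}{4}$ ($y = \left(\frac{1}{2} \left(-35\right) + \frac{1}{2} \left(-6\right)\right)^{2} = \left(- \frac{35}{2} - 3\right)^{2} = \left(- \frac{41}{2}\right)^{2} = \frac{1681}{4} \approx 420.25$)
$\frac{1}{y} = \frac{1}{\frac{1681}{4}} = \frac{4}{1681}$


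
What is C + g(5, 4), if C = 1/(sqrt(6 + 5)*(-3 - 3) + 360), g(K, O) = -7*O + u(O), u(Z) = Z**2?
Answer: -43058/3589 + sqrt(11)/21534 ≈ -11.997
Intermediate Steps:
g(K, O) = O**2 - 7*O (g(K, O) = -7*O + O**2 = O**2 - 7*O)
C = 1/(360 - 6*sqrt(11)) (C = 1/(sqrt(11)*(-6) + 360) = 1/(-6*sqrt(11) + 360) = 1/(360 - 6*sqrt(11)) ≈ 0.0029403)
C + g(5, 4) = (10/3589 + sqrt(11)/21534) + 4*(-7 + 4) = (10/3589 + sqrt(11)/21534) + 4*(-3) = (10/3589 + sqrt(11)/21534) - 12 = -43058/3589 + sqrt(11)/21534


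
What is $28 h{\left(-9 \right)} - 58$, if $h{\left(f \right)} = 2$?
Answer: $-2$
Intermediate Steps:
$28 h{\left(-9 \right)} - 58 = 28 \cdot 2 - 58 = 56 - 58 = -2$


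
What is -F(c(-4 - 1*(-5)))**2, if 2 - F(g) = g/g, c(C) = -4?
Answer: -1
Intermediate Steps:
F(g) = 1 (F(g) = 2 - g/g = 2 - 1*1 = 2 - 1 = 1)
-F(c(-4 - 1*(-5)))**2 = -1*1**2 = -1*1 = -1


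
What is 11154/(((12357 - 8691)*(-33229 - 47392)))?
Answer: -143/3789187 ≈ -3.7739e-5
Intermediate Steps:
11154/(((12357 - 8691)*(-33229 - 47392))) = 11154/((3666*(-80621))) = 11154/(-295556586) = 11154*(-1/295556586) = -143/3789187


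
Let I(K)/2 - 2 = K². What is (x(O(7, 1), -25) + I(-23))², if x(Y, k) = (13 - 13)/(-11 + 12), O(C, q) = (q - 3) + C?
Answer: 1127844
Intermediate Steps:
I(K) = 4 + 2*K²
O(C, q) = -3 + C + q (O(C, q) = (-3 + q) + C = -3 + C + q)
x(Y, k) = 0 (x(Y, k) = 0/1 = 0*1 = 0)
(x(O(7, 1), -25) + I(-23))² = (0 + (4 + 2*(-23)²))² = (0 + (4 + 2*529))² = (0 + (4 + 1058))² = (0 + 1062)² = 1062² = 1127844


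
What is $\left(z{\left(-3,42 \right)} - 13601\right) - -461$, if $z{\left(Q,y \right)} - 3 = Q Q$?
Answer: $-13128$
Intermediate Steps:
$z{\left(Q,y \right)} = 3 + Q^{2}$ ($z{\left(Q,y \right)} = 3 + Q Q = 3 + Q^{2}$)
$\left(z{\left(-3,42 \right)} - 13601\right) - -461 = \left(\left(3 + \left(-3\right)^{2}\right) - 13601\right) - -461 = \left(\left(3 + 9\right) - 13601\right) + 461 = \left(12 - 13601\right) + 461 = -13589 + 461 = -13128$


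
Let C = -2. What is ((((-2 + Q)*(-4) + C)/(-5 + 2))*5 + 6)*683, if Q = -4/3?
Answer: -79228/9 ≈ -8803.1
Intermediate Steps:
Q = -4/3 (Q = -4*⅓ = -4/3 ≈ -1.3333)
((((-2 + Q)*(-4) + C)/(-5 + 2))*5 + 6)*683 = ((((-2 - 4/3)*(-4) - 2)/(-5 + 2))*5 + 6)*683 = (((-10/3*(-4) - 2)/(-3))*5 + 6)*683 = (((40/3 - 2)*(-⅓))*5 + 6)*683 = (((34/3)*(-⅓))*5 + 6)*683 = (-34/9*5 + 6)*683 = (-170/9 + 6)*683 = -116/9*683 = -79228/9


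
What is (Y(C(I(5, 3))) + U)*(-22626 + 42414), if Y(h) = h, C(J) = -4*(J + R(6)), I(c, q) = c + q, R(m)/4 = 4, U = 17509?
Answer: 344568444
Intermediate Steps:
R(m) = 16 (R(m) = 4*4 = 16)
C(J) = -64 - 4*J (C(J) = -4*(J + 16) = -4*(16 + J) = -64 - 4*J)
(Y(C(I(5, 3))) + U)*(-22626 + 42414) = ((-64 - 4*(5 + 3)) + 17509)*(-22626 + 42414) = ((-64 - 4*8) + 17509)*19788 = ((-64 - 32) + 17509)*19788 = (-96 + 17509)*19788 = 17413*19788 = 344568444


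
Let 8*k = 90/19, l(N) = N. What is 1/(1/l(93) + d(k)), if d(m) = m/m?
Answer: 93/94 ≈ 0.98936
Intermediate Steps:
k = 45/76 (k = (90/19)/8 = (90*(1/19))/8 = (⅛)*(90/19) = 45/76 ≈ 0.59210)
d(m) = 1
1/(1/l(93) + d(k)) = 1/(1/93 + 1) = 1/(94/93) = 93/94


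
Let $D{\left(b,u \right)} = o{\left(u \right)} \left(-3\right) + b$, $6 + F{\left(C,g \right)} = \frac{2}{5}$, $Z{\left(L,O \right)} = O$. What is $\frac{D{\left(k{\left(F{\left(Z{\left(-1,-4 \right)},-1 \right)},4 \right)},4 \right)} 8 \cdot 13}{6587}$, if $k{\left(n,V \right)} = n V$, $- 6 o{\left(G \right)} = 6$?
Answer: $- \frac{10088}{32935} \approx -0.3063$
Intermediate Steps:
$o{\left(G \right)} = -1$ ($o{\left(G \right)} = \left(- \frac{1}{6}\right) 6 = -1$)
$F{\left(C,g \right)} = - \frac{28}{5}$ ($F{\left(C,g \right)} = -6 + \frac{2}{5} = - \frac{28}{5}$)
$k{\left(n,V \right)} = V n$
$D{\left(b,u \right)} = 3 + b$ ($D{\left(b,u \right)} = \left(-1\right) \left(-3\right) + b = 3 + b$)
$\frac{D{\left(k{\left(F{\left(Z{\left(-1,-4 \right)},-1 \right)},4 \right)},4 \right)} 8 \cdot 13}{6587} = \frac{\left(3 + 4 \left(- \frac{28}{5}\right)\right) 8 \cdot 13}{6587} = \left(3 - \frac{112}{5}\right) 104 \cdot \frac{1}{6587} = \left(- \frac{97}{5}\right) 104 \cdot \frac{1}{6587} = \left(- \frac{10088}{5}\right) \frac{1}{6587} = - \frac{10088}{32935}$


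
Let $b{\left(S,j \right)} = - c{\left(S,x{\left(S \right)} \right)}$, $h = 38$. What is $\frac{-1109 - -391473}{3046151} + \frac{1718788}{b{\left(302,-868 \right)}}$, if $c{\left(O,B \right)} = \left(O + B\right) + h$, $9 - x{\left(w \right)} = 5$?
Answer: $- \frac{1308888374943}{261968986} \approx -4996.4$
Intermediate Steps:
$x{\left(w \right)} = 4$ ($x{\left(w \right)} = 9 - 5 = 4$)
$c{\left(O,B \right)} = 38 + B + O$ ($c{\left(O,B \right)} = \left(O + B\right) + 38 = \left(B + O\right) + 38 = 38 + B + O$)
$b{\left(S,j \right)} = -42 - S$ ($b{\left(S,j \right)} = - (38 + 4 + S) = - (42 + S) = -42 - S$)
$\frac{-1109 - -391473}{3046151} + \frac{1718788}{b{\left(302,-868 \right)}} = \frac{-1109 - -391473}{3046151} + \frac{1718788}{-42 - 302} = \left(-1109 + 391473\right) \frac{1}{3046151} + \frac{1718788}{-42 - 302} = 390364 \cdot \frac{1}{3046151} + \frac{1718788}{-344} = \frac{390364}{3046151} + 1718788 \left(- \frac{1}{344}\right) = \frac{390364}{3046151} - \frac{429697}{86} = - \frac{1308888374943}{261968986}$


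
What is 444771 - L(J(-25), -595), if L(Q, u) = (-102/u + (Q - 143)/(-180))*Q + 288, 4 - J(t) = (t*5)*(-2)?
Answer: 93461929/210 ≈ 4.4506e+5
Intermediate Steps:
J(t) = 4 + 10*t (J(t) = 4 - t*5*(-2) = 4 - 5*t*(-2) = 4 - (-10)*t = 4 + 10*t)
L(Q, u) = 288 + Q*(143/180 - 102/u - Q/180) (L(Q, u) = (-102/u + (-143 + Q)*(-1/180))*Q + 288 = (-102/u + (143/180 - Q/180))*Q + 288 = (143/180 - 102/u - Q/180)*Q + 288 = Q*(143/180 - 102/u - Q/180) + 288 = 288 + Q*(143/180 - 102/u - Q/180))
444771 - L(J(-25), -595) = 444771 - (-18360*(4 + 10*(-25)) - 595*(51840 - (4 + 10*(-25))² + 143*(4 + 10*(-25))))/(180*(-595)) = 444771 - (-1)*(-18360*(4 - 250) - 595*(51840 - (4 - 250)² + 143*(4 - 250)))/(180*595) = 444771 - (-1)*(-18360*(-246) - 595*(51840 - 1*(-246)² + 143*(-246)))/(180*595) = 444771 - (-1)*(4516560 - 595*(51840 - 1*60516 - 35178))/(180*595) = 444771 - (-1)*(4516560 - 595*(51840 - 60516 - 35178))/(180*595) = 444771 - (-1)*(4516560 - 595*(-43854))/(180*595) = 444771 - (-1)*(4516560 + 26093130)/(180*595) = 444771 - (-1)*30609690/(180*595) = 444771 - 1*(-60019/210) = 444771 + 60019/210 = 93461929/210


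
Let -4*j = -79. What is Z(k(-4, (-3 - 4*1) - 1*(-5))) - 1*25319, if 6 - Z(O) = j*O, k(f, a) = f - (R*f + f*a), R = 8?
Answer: -25708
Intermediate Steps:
j = 79/4 (j = -1/4*(-79) = 79/4 ≈ 19.750)
k(f, a) = -7*f - a*f (k(f, a) = f - (8*f + f*a) = f - (8*f + a*f) = f + (-8*f - a*f) = -7*f - a*f)
Z(O) = 6 - 79*O/4
Z(k(-4, (-3 - 4*1) - 1*(-5))) - 1*25319 = (6 - (-79)*(-4)*(7 + ((-3 - 4*1) - 1*(-5)))/4) - 1*25319 = (6 - (-79)*(-4)*(7 + ((-3 - 4) + 5))/4) - 25319 = (6 - (-79)*(-4)*(7 + (-7 + 5))/4) - 25319 = (6 - (-79)*(-4)*(7 - 2)/4) - 25319 = (6 - (-79)*(-4)*5/4) - 25319 = (6 - 79/4*20) - 25319 = (6 - 395) - 25319 = -389 - 25319 = -25708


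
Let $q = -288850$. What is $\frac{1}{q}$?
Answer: $- \frac{1}{288850} \approx -3.462 \cdot 10^{-6}$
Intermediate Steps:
$\frac{1}{q} = \frac{1}{-288850} = - \frac{1}{288850}$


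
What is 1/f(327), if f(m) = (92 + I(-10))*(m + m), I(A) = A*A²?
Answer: -1/593832 ≈ -1.6840e-6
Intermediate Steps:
I(A) = A³
f(m) = -1816*m (f(m) = (92 + (-10)³)*(m + m) = (92 - 1000)*(2*m) = -1816*m)
1/f(327) = 1/(-1816*327) = 1/(-593832) = -1/593832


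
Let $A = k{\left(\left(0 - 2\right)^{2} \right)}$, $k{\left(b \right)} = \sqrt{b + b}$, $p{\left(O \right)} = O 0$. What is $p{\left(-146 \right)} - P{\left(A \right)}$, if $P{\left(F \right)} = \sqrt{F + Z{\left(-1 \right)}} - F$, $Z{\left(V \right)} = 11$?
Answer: $- \sqrt{11 + 2 \sqrt{2}} + 2 \sqrt{2} \approx -0.89023$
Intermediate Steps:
$p{\left(O \right)} = 0$
$k{\left(b \right)} = \sqrt{2} \sqrt{b}$ ($k{\left(b \right)} = \sqrt{2 b} = \sqrt{2} \sqrt{b}$)
$A = 2 \sqrt{2}$ ($A = \sqrt{2} \sqrt{\left(0 - 2\right)^{2}} = \sqrt{2} \sqrt{\left(-2\right)^{2}} = \sqrt{2} \sqrt{4} = \sqrt{2} \cdot 2 = 2 \sqrt{2} \approx 2.8284$)
$P{\left(F \right)} = \sqrt{11 + F} - F$ ($P{\left(F \right)} = \sqrt{F + 11} - F = \sqrt{11 + F} - F$)
$p{\left(-146 \right)} - P{\left(A \right)} = 0 - \left(\sqrt{11 + 2 \sqrt{2}} - 2 \sqrt{2}\right) = 0 + \left(- \sqrt{11 + 2 \sqrt{2}} + 2 \sqrt{2}\right) = - \sqrt{11 + 2 \sqrt{2}} + 2 \sqrt{2}$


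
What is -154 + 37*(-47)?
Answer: -1893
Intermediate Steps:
-154 + 37*(-47) = -154 - 1739 = -1893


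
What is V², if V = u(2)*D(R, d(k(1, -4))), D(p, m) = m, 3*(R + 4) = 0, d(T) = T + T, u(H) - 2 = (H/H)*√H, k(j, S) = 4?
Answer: 384 + 256*√2 ≈ 746.04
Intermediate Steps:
u(H) = 2 + √H (u(H) = 2 + (H/H)*√H = 2 + 1*√H = 2 + √H)
d(T) = 2*T
R = -4 (R = -4 + (⅓)*0 = -4 + 0 = -4)
V = 16 + 8*√2 (V = (2 + √2)*(2*4) = (2 + √2)*8 = 16 + 8*√2 ≈ 27.314)
V² = (16 + 8*√2)²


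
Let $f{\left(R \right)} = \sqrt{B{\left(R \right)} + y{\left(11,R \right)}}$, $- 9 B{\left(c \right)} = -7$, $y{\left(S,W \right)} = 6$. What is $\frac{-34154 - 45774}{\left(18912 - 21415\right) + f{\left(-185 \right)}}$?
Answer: $\frac{450134514}{14096255} + \frac{59946 \sqrt{61}}{14096255} \approx 31.966$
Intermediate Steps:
$B{\left(c \right)} = \frac{7}{9}$ ($B{\left(c \right)} = \left(- \frac{1}{9}\right) \left(-7\right) = \frac{7}{9}$)
$f{\left(R \right)} = \frac{\sqrt{61}}{3}$ ($f{\left(R \right)} = \sqrt{\frac{7}{9} + 6} = \sqrt{\frac{61}{9}} = \frac{\sqrt{61}}{3}$)
$\frac{-34154 - 45774}{\left(18912 - 21415\right) + f{\left(-185 \right)}} = \frac{-34154 - 45774}{\left(18912 - 21415\right) + \frac{\sqrt{61}}{3}} = - \frac{79928}{\left(18912 - 21415\right) + \frac{\sqrt{61}}{3}} = - \frac{79928}{-2503 + \frac{\sqrt{61}}{3}}$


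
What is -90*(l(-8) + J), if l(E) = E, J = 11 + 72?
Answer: -6750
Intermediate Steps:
J = 83
-90*(l(-8) + J) = -90*(-8 + 83) = -90*75 = -6750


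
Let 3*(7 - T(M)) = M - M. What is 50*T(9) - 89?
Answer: 261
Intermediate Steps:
T(M) = 7 (T(M) = 7 - (M - M)/3 = 7 - ⅓*0 = 7 + 0 = 7)
50*T(9) - 89 = 50*7 - 89 = 350 - 89 = 261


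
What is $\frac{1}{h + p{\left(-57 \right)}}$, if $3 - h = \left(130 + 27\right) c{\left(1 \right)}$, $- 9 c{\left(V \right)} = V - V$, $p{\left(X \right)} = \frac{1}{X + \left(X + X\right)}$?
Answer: $\frac{171}{512} \approx 0.33398$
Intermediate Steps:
$p{\left(X \right)} = \frac{1}{3 X}$ ($p{\left(X \right)} = \frac{1}{X + 2 X} = \frac{1}{3 X}$)
$c{\left(V \right)} = 0$ ($c{\left(V \right)} = - \frac{V - V}{9} = \left(- \frac{1}{9}\right) 0 = 0$)
$h = 3$ ($h = 3 - \left(130 + 27\right) 0 = 3 - 157 \cdot 0 = 3 - 0 = 3 + 0 = 3$)
$\frac{1}{h + p{\left(-57 \right)}} = \frac{1}{3 + \frac{1}{3 \left(-57\right)}} = \frac{1}{3 + \frac{1}{3} \left(- \frac{1}{57}\right)} = \frac{1}{3 - \frac{1}{171}} = \frac{1}{\frac{512}{171}} = \frac{171}{512}$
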